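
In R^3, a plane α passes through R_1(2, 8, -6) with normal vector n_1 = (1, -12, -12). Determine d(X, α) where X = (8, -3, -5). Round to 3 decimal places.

7.412

α: n_1·r = n_1·R_1 gives x - 12y - 12z = -22.
n·X − d = (1)·(8) + (-12)·(-3) + (-12)·(-5) − (-22) = 126; |n| = √289.
Distance = |126| / √289 = 126/√289 ≈ 7.412.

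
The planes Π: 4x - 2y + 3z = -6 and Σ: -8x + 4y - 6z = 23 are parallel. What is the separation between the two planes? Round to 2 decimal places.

1.02

Rescale Σ by 1/(-2): 4x - 2y + 3z = -23/2. Then distance = |-6 − (-23/2)| / √29 ≈ 1.02.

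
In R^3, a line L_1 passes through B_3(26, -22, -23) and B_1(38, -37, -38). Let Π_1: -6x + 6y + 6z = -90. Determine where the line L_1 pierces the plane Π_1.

(10, -2, -3)

A direction vector for L_1 is B_1 − B_3 = (12, -15, -15).
Substitute r = (26, -22, -23) + t(12, -15, -15) into the plane: -426 + (-252)t = -90, so t = -4/3.
Intersection: (26, -22, -23) + (-4/3)·(12, -15, -15) = (10, -2, -3).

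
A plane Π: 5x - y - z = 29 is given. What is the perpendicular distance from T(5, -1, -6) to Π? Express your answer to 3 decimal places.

0.577

n·T − d = (5)·(5) + (-1)·(-1) + (-1)·(-6) − 29 = 3; |n| = √27.
Distance = |3| / √27 = 3/√27 ≈ 0.577.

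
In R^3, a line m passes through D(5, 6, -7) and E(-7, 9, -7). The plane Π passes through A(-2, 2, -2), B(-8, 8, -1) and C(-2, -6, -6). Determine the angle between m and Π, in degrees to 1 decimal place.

A direction vector for m is E − D = (-12, 3, 0).
AB = (-6, 6, 1), AC = (0, -8, -4); a normal to Π is AB × AC = (-16, -24, 48).
Using A: Π has equation -16x - 24y + 48z = -112.
sin θ = |n·v| / (|n||v|) = |120| / (√3136 · √153) = 0.17324.
θ ≈ 10.0°.

10.0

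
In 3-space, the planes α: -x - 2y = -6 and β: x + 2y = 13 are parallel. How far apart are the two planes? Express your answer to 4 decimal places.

3.1305

Rescale β by 1/(-1): -x - 2y = -13. Then distance = |-6 − (-13)| / √5 ≈ 3.1305.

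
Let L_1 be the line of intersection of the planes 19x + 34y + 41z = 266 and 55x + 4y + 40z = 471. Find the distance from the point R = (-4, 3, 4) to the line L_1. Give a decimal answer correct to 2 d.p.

9.83

Direction of L_1: (19, 34, 41) × (55, 4, 40) = (1196, 1495, -1794).
A point on L_1: solving the two plane equations with x = 5 gives (5, -1, 5).
Taking (5, -1, 5) on L_1 with direction v = (1196, 1495, -1794): w = R − (5, -1, 5) = (-9, 4, -1), and w × v = (-5681, -17342, -18239).
Distance = |w × v| / |v| = √665679846 / √6883877 ≈ 9.83.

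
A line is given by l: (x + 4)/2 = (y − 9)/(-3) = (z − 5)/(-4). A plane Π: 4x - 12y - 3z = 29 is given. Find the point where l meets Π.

(2, 0, -7)

l has direction (2, -3, -4) through (-4, 9, 5).
Substitute r = (-4, 9, 5) + t(2, -3, -4) into the plane: -139 + 56t = 29, so t = 3.
Intersection: (-4, 9, 5) + 3·(2, -3, -4) = (2, 0, -7).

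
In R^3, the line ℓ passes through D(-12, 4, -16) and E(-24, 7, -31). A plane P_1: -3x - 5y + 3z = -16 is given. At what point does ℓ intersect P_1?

A direction vector for ℓ is E − D = (-12, 3, -15).
Substitute r = (-12, 4, -16) + t(-12, 3, -15) into the plane: -32 + (-24)t = -16, so t = -2/3.
Intersection: (-12, 4, -16) + (-2/3)·(-12, 3, -15) = (-4, 2, -6).

(-4, 2, -6)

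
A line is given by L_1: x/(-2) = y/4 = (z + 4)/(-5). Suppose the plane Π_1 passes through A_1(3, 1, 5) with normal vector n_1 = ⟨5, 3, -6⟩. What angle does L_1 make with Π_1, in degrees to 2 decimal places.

34.76

L_1 has direction (-2, 4, -5) through (0, 0, -4).
Π_1: n_1·r = n_1·A_1 gives 5x + 3y - 6z = -12.
sin θ = |n·v| / (|n||v|) = |32| / (√70 · √45) = 0.57016.
θ ≈ 34.76°.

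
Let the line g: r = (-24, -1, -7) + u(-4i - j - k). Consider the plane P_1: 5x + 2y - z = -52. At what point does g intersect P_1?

(-12, 2, -4)

Substitute r = (-24, -1, -7) + t(-4, -1, -1) into the plane: -115 + (-21)t = -52, so t = -3.
Intersection: (-24, -1, -7) + (-3)·(-4, -1, -1) = (-12, 2, -4).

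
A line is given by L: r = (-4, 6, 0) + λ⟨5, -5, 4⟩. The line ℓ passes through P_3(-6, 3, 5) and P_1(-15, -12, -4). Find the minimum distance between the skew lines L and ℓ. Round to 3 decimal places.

A direction vector for ℓ is P_1 − P_3 = (-9, -15, -9).
Common perpendicular direction n = (5, -5, 4) × (-9, -15, -9) = (105, 9, -120).
With w = (-6, 3, 5) − (-4, 6, 0) = (-2, -3, 5), w · n = -837.
Distance = |w · n| / |n| = |-837| / √25506 ≈ 5.241.

5.241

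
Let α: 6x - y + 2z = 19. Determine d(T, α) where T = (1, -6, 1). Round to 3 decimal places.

0.781

n·T − d = (6)·(1) + (-1)·(-6) + (2)·(1) − 19 = -5; |n| = √41.
Distance = |-5| / √41 = 5/√41 ≈ 0.781.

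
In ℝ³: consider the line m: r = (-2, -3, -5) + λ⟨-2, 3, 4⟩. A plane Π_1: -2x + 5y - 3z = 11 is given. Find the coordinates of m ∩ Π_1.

Substitute r = (-2, -3, -5) + t(-2, 3, 4) into the plane: 4 + 7t = 11, so t = 1.
Intersection: (-2, -3, -5) + 1·(-2, 3, 4) = (-4, 0, -1).

(-4, 0, -1)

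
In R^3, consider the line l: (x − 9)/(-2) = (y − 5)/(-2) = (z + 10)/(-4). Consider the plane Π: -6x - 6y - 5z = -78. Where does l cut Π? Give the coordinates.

l has direction (-2, -2, -4) through (9, 5, -10).
Substitute r = (9, 5, -10) + t(-2, -2, -4) into the plane: -34 + 44t = -78, so t = -1.
Intersection: (9, 5, -10) + (-1)·(-2, -2, -4) = (11, 7, -6).

(11, 7, -6)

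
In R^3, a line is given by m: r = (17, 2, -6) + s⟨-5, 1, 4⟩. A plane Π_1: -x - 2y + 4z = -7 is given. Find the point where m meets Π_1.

(7, 4, 2)

Substitute r = (17, 2, -6) + t(-5, 1, 4) into the plane: -45 + 19t = -7, so t = 2.
Intersection: (17, 2, -6) + 2·(-5, 1, 4) = (7, 4, 2).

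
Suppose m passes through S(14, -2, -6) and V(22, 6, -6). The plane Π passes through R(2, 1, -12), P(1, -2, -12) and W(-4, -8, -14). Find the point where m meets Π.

A direction vector for m is V − S = (8, 8, 0).
RP = (-1, -3, 0), RW = (-6, -9, -2); a normal to Π is RP × RW = (6, -2, -9).
Using R: Π has equation 6x - 2y - 9z = 118.
Substitute r = (14, -2, -6) + t(8, 8, 0) into the plane: 142 + 32t = 118, so t = -3/4.
Intersection: (14, -2, -6) + (-3/4)·(8, 8, 0) = (8, -8, -6).

(8, -8, -6)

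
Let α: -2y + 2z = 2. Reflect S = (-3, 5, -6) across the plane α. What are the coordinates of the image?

(-3, -7, 6)

λ = (n·S − d)/|n|² = (-22 − 2)/8 = -3.
Reflection = S − 2λn = (-3, 5, -6) − (-6)·(0, -2, 2) = (-3, -7, 6).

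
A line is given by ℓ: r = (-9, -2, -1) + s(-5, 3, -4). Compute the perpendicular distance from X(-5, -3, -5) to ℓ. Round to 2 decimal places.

5.66

Taking (-9, -2, -1) on ℓ with direction v = (-5, 3, -4): w = X − (-9, -2, -1) = (4, -1, -4), and w × v = (16, 36, 7).
Distance = |w × v| / |v| = √1601 / √50 ≈ 5.66.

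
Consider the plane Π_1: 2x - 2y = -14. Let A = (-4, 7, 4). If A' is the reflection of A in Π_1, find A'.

(0, 3, 4)

λ = (n·A − d)/|n|² = (-22 − (-14))/8 = -1.
Reflection = A − 2λn = (-4, 7, 4) − (-2)·(2, -2, 0) = (0, 3, 4).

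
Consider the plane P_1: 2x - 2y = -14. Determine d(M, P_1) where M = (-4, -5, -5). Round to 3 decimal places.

n·M − d = (2)·(-4) + (-2)·(-5) + (0)·(-5) − (-14) = 16; |n| = √8.
Distance = |16| / √8 = 16/√8 ≈ 5.657.

5.657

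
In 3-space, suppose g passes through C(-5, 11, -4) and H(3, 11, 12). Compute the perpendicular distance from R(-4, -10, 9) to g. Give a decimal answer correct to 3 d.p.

A direction vector for g is H − C = (8, 0, 16).
Taking (-5, 11, -4) on g with direction v = (8, 0, 16): w = R − (-5, 11, -4) = (1, -21, 13), and w × v = (-336, 88, 168).
Distance = |w × v| / |v| = √148864 / √320 ≈ 21.568.

21.568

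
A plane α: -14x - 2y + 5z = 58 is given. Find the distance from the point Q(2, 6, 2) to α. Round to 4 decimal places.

5.8667

n·Q − d = (-14)·(2) + (-2)·(6) + (5)·(2) − 58 = -88; |n| = √225.
Distance = |-88| / √225 = 88/√225 ≈ 5.8667.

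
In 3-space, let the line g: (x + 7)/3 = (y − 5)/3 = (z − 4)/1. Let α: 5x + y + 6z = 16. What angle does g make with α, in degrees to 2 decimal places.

44.37

g has direction (3, 3, 1) through (-7, 5, 4).
sin θ = |n·v| / (|n||v|) = |24| / (√62 · √19) = 0.69926.
θ ≈ 44.37°.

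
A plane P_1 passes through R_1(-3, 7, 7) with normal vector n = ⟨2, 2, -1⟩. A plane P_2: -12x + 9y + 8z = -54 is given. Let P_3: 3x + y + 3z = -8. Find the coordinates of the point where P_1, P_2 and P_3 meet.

(1, -2, -3)

P_1: n·r = n·R_1 gives 2x + 2y - z = 1.
Solving the 3×3 linear system 2x + 2y - z = 1, -12x + 9y + 8z = -54, 3x + y + 3z = -8 (e.g. by elimination or Cramer's rule, determinant = 197) gives (1, -2, -3).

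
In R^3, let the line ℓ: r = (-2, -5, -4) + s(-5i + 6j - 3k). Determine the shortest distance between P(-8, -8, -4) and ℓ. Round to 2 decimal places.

Taking (-2, -5, -4) on ℓ with direction v = (-5, 6, -3): w = P − (-2, -5, -4) = (-6, -3, 0), and w × v = (9, -18, -51).
Distance = |w × v| / |v| = √3006 / √70 ≈ 6.55.

6.55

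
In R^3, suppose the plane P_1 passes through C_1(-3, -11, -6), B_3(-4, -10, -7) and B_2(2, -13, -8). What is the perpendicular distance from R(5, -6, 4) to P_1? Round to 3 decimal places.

C_1B_3 = (-1, 1, -1), C_1B_2 = (5, -2, -2); a normal to P_1 is C_1B_3 × C_1B_2 = (-4, -7, -3).
Using C_1: P_1 has equation -4x - 7y - 3z = 107.
n·R − d = (-4)·(5) + (-7)·(-6) + (-3)·(4) − 107 = -97; |n| = √74.
Distance = |-97| / √74 = 97/√74 ≈ 11.276.

11.276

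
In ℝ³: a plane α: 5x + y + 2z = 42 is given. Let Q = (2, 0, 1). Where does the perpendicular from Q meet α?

Foot = Q − λn with λ = (n·Q − d)/|n|² = (12 − 42)/30 = -1.
Foot = (2, 0, 1) − (-1)·(5, 1, 2) = (7, 1, 3).

(7, 1, 3)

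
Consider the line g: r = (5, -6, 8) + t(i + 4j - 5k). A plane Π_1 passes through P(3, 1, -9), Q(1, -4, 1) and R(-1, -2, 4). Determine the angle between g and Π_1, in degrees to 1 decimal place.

4.6

PQ = (-2, -5, 10), PR = (-4, -3, 13); a normal to Π_1 is PQ × PR = (-35, -14, -14).
Using P: Π_1 has equation -35x - 14y - 14z = 7.
sin θ = |n·v| / (|n||v|) = |-21| / (√1617 · √42) = 0.08058.
θ ≈ 4.6°.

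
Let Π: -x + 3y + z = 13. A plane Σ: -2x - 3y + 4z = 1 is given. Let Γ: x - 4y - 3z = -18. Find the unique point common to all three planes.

(-3, 3, 1)

Solving the 3×3 linear system -x + 3y + z = 13, -2x - 3y + 4z = 1, x - 4y - 3z = -18 (e.g. by elimination or Cramer's rule, determinant = -20) gives (-3, 3, 1).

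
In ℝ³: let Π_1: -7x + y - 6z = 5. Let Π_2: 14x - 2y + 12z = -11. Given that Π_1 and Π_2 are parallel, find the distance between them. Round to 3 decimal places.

Rescale Π_2 by 1/(-2): -7x + y - 6z = 11/2. Then distance = |5 − (11/2)| / √86 ≈ 0.054.

0.054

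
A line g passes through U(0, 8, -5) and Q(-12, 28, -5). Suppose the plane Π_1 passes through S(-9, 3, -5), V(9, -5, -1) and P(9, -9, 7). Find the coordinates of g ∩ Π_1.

A direction vector for g is Q − U = (-12, 20, 0).
SV = (18, -8, 4), SP = (18, -12, 12); a normal to Π_1 is SV × SP = (-48, -144, -72).
Using S: Π_1 has equation -48x - 144y - 72z = 360.
Substitute r = (0, 8, -5) + t(-12, 20, 0) into the plane: -792 + (-2304)t = 360, so t = -1/2.
Intersection: (0, 8, -5) + (-1/2)·(-12, 20, 0) = (6, -2, -5).

(6, -2, -5)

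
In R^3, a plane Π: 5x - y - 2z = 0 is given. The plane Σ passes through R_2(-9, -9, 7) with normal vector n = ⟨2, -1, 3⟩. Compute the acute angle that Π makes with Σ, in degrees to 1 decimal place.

75.9

Σ: n·r = n·R_2 gives 2x - y + 3z = 12.
cos θ = |n₁·n₂| / (|n₁||n₂|) = |5| / (√30 · √14).
θ = arccos(0.24398) ≈ 75.9°.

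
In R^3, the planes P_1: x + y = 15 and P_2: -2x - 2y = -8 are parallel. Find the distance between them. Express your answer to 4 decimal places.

7.7782

Rescale P_2 by 1/(-2): x + y = 4. Then distance = |15 − 4| / √2 ≈ 7.7782.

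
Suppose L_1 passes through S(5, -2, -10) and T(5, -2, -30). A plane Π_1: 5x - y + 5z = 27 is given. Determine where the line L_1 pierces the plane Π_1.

A direction vector for L_1 is T − S = (0, 0, -20).
Substitute r = (5, -2, -10) + t(0, 0, -20) into the plane: -23 + (-100)t = 27, so t = -1/2.
Intersection: (5, -2, -10) + (-1/2)·(0, 0, -20) = (5, -2, 0).

(5, -2, 0)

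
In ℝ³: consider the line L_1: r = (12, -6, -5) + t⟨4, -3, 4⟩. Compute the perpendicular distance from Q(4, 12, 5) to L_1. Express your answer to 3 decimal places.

Taking (12, -6, -5) on L_1 with direction v = (4, -3, 4): w = Q − (12, -6, -5) = (-8, 18, 10), and w × v = (102, 72, -48).
Distance = |w × v| / |v| = √17892 / √41 ≈ 20.890.

20.890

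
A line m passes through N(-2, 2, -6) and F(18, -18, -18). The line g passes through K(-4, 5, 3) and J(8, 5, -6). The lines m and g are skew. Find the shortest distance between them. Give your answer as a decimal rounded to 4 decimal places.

6.3147

A direction vector for m is F − N = (20, -20, -12).
A direction vector for g is J − K = (12, 0, -9).
Common perpendicular direction n = (20, -20, -12) × (12, 0, -9) = (180, 36, 240).
With w = (-4, 5, 3) − (-2, 2, -6) = (-2, 3, 9), w · n = 1908.
Distance = |w · n| / |n| = |1908| / √91296 ≈ 6.3147.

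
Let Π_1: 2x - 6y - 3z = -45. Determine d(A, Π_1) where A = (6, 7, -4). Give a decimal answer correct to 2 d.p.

n·A − d = (2)·(6) + (-6)·(7) + (-3)·(-4) − (-45) = 27; |n| = √49.
Distance = |27| / √49 = 27/√49 ≈ 3.86.

3.86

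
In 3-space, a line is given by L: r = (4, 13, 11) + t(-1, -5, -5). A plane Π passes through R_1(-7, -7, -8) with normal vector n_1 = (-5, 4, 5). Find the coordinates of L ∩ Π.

Π: n_1·r = n_1·R_1 gives -5x + 4y + 5z = -33.
Substitute r = (4, 13, 11) + t(-1, -5, -5) into the plane: 87 + (-40)t = -33, so t = 3.
Intersection: (4, 13, 11) + 3·(-1, -5, -5) = (1, -2, -4).

(1, -2, -4)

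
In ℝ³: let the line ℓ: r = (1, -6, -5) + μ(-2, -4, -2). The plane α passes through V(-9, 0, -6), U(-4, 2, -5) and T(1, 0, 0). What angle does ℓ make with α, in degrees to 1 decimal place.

39.6

VU = (5, 2, 1), VT = (10, 0, 6); a normal to α is VU × VT = (12, -20, -20).
Using V: α has equation 12x - 20y - 20z = 12.
sin θ = |n·v| / (|n||v|) = |96| / (√944 · √24) = 0.63779.
θ ≈ 39.6°.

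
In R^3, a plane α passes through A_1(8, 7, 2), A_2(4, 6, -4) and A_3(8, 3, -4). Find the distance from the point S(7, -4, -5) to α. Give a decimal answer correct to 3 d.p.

5.000

A_1A_2 = (-4, -1, -6), A_1A_3 = (0, -4, -6); a normal to α is A_1A_2 × A_1A_3 = (-18, -24, 16).
Using A_1: α has equation -18x - 24y + 16z = -280.
n·S − d = (-18)·(7) + (-24)·(-4) + (16)·(-5) − (-280) = 170; |n| = √1156.
Distance = |170| / √1156 = 170/√1156 ≈ 5.000.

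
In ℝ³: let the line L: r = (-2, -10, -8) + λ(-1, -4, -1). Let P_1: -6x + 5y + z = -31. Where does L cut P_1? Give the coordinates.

Substitute r = (-2, -10, -8) + t(-1, -4, -1) into the plane: -46 + (-15)t = -31, so t = -1.
Intersection: (-2, -10, -8) + (-1)·(-1, -4, -1) = (-1, -6, -7).

(-1, -6, -7)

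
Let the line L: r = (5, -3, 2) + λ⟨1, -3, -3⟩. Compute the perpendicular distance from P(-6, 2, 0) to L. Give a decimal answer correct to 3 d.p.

11.355

Taking (5, -3, 2) on L with direction v = (1, -3, -3): w = P − (5, -3, 2) = (-11, 5, -2), and w × v = (-21, -35, 28).
Distance = |w × v| / |v| = √2450 / √19 ≈ 11.355.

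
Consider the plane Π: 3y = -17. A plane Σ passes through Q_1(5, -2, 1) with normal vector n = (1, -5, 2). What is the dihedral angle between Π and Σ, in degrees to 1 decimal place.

24.1

Σ: n·r = n·Q_1 gives x - 5y + 2z = 17.
cos θ = |n₁·n₂| / (|n₁||n₂|) = |-15| / (√9 · √30).
θ = arccos(0.91287) ≈ 24.1°.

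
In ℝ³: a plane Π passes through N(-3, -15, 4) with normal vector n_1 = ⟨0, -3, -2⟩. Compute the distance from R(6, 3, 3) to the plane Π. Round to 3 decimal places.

14.422

Π: n_1·r = n_1·N gives -3y - 2z = 37.
n·R − d = (0)·(6) + (-3)·(3) + (-2)·(3) − 37 = -52; |n| = √13.
Distance = |-52| / √13 = 52/√13 ≈ 14.422.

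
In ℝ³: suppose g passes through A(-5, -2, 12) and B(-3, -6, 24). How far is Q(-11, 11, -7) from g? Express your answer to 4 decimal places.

6.7895

A direction vector for g is B − A = (2, -4, 12).
Taking (-5, -2, 12) on g with direction v = (2, -4, 12): w = Q − (-5, -2, 12) = (-6, 13, -19), and w × v = (80, 34, -2).
Distance = |w × v| / |v| = √7560 / √164 ≈ 6.7895.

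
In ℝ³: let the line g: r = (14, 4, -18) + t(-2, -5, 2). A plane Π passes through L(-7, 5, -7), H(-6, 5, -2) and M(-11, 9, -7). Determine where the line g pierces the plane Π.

LH = (1, 0, 5), LM = (-4, 4, 0); a normal to Π is LH × LM = (-20, -20, 4).
Using L: Π has equation -20x - 20y + 4z = 12.
Substitute r = (14, 4, -18) + t(-2, -5, 2) into the plane: -432 + 148t = 12, so t = 3.
Intersection: (14, 4, -18) + 3·(-2, -5, 2) = (8, -11, -12).

(8, -11, -12)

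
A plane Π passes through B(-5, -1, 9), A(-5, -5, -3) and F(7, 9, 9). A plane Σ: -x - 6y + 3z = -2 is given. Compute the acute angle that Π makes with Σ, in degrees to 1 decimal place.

BA = (0, -4, -12), BF = (12, 10, 0); a normal to Π is BA × BF = (120, -144, 48).
Using B: Π has equation 120x - 144y + 48z = -24.
cos θ = |n₁·n₂| / (|n₁||n₂|) = |888| / (√37440 · √46).
θ = arccos(0.67665) ≈ 47.4°.

47.4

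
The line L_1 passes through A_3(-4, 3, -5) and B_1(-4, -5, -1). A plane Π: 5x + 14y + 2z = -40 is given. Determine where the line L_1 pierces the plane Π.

A direction vector for L_1 is B_1 − A_3 = (0, -8, 4).
Substitute r = (-4, 3, -5) + t(0, -8, 4) into the plane: 12 + (-104)t = -40, so t = 1/2.
Intersection: (-4, 3, -5) + (1/2)·(0, -8, 4) = (-4, -1, -3).

(-4, -1, -3)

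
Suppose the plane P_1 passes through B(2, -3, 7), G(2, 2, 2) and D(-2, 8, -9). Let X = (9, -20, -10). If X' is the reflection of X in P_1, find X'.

(-21, 4, 14)

BG = (0, 5, -5), BD = (-4, 11, -16); a normal to P_1 is BG × BD = (-25, 20, 20).
Using B: P_1 has equation -25x + 20y + 20z = 30.
λ = (n·X − d)/|n|² = (-825 − 30)/1425 = -3/5.
Reflection = X − 2λn = (9, -20, -10) − (-6/5)·(-25, 20, 20) = (-21, 4, 14).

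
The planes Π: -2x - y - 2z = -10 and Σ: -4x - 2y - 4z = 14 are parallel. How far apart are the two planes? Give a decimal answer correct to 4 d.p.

5.6667

Rescale Σ by 1/2: -2x - y - 2z = 7. Then distance = |-10 − 7| / √9 ≈ 5.6667.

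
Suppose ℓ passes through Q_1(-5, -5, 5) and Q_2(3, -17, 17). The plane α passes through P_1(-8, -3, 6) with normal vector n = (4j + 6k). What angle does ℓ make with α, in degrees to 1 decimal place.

10.2

A direction vector for ℓ is Q_2 − Q_1 = (8, -12, 12).
α: n·r = n·P_1 gives 4y + 6z = 24.
sin θ = |n·v| / (|n||v|) = |24| / (√52 · √352) = 0.17739.
θ ≈ 10.2°.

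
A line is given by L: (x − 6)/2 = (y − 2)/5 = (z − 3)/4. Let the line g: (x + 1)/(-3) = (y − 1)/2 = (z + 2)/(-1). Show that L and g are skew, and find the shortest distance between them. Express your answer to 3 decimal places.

0.239

L has direction (2, 5, 4) through (6, 2, 3).
g has direction (-3, 2, -1) through (-1, 1, -2).
Common perpendicular direction n = (2, 5, 4) × (-3, 2, -1) = (-13, -10, 19).
With w = (-1, 1, -2) − (6, 2, 3) = (-7, -1, -5), w · n = 6.
Since n ≠ 0 the lines are not parallel, and w · n = 6 ≠ 0 so they do not intersect; hence they are skew.
Distance = |w · n| / |n| = |6| / √630 ≈ 0.239.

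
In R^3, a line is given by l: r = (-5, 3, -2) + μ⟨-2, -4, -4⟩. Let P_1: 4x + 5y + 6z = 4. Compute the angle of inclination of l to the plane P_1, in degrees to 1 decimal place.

sin θ = |n·v| / (|n||v|) = |-52| / (√77 · √36) = 0.98766.
θ ≈ 81.0°.

81.0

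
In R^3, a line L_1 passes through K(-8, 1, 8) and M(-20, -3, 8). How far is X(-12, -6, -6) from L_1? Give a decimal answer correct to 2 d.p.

A direction vector for L_1 is M − K = (-12, -4, 0).
Taking (-8, 1, 8) on L_1 with direction v = (-12, -4, 0): w = X − (-8, 1, 8) = (-4, -7, -14), and w × v = (-56, 168, -68).
Distance = |w × v| / |v| = √35984 / √160 ≈ 15.00.

15.00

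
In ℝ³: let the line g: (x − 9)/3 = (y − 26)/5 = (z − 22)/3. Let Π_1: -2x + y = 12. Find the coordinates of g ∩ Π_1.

g has direction (3, 5, 3) through (9, 26, 22).
Substitute r = (9, 26, 22) + t(3, 5, 3) into the plane: 8 + (-1)t = 12, so t = -4.
Intersection: (9, 26, 22) + (-4)·(3, 5, 3) = (-3, 6, 10).

(-3, 6, 10)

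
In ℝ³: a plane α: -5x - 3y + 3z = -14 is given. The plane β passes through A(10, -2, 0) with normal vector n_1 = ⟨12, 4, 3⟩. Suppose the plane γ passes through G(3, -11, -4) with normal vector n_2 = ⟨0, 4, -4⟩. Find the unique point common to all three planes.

(7, 1, 8)

β: n_1·r = n_1·A gives 12x + 4y + 3z = 112.
γ: n_2·r = n_2·G gives 4y - 4z = -28.
Solving the 3×3 linear system -5x - 3y + 3z = -14, 12x + 4y + 3z = 112, 4y - 4z = -28 (e.g. by elimination or Cramer's rule, determinant = 140) gives (7, 1, 8).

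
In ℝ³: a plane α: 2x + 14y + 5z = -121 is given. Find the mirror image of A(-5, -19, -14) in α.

λ = (n·A − d)/|n|² = (-346 − (-121))/225 = -1.
Reflection = A − 2λn = (-5, -19, -14) − (-2)·(2, 14, 5) = (-1, 9, -4).

(-1, 9, -4)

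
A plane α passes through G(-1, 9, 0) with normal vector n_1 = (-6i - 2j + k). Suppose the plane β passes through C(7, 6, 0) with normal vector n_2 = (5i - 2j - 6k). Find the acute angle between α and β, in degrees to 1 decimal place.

α: n_1·r = n_1·G gives -6x - 2y + z = -12.
β: n_2·r = n_2·C gives 5x - 2y - 6z = 23.
cos θ = |n₁·n₂| / (|n₁||n₂|) = |-32| / (√41 · √65).
θ = arccos(0.61987) ≈ 51.7°.

51.7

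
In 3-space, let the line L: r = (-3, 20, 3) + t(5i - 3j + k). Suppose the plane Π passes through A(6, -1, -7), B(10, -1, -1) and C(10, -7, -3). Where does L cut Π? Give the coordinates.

AB = (4, 0, 6), AC = (4, -6, 4); a normal to Π is AB × AC = (36, 8, -24).
Using A: Π has equation 36x + 8y - 24z = 376.
Substitute r = (-3, 20, 3) + t(5, -3, 1) into the plane: -20 + 132t = 376, so t = 3.
Intersection: (-3, 20, 3) + 3·(5, -3, 1) = (12, 11, 6).

(12, 11, 6)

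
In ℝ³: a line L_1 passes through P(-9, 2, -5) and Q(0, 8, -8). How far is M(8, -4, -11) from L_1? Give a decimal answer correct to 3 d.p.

A direction vector for L_1 is Q − P = (9, 6, -3).
Taking (-9, 2, -5) on L_1 with direction v = (9, 6, -3): w = M − (-9, 2, -5) = (17, -6, -6), and w × v = (54, -3, 156).
Distance = |w × v| / |v| = √27261 / √126 ≈ 14.709.

14.709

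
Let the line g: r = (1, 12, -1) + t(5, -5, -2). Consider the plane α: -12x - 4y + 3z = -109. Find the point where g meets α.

Substitute r = (1, 12, -1) + t(5, -5, -2) into the plane: -63 + (-46)t = -109, so t = 1.
Intersection: (1, 12, -1) + 1·(5, -5, -2) = (6, 7, -3).

(6, 7, -3)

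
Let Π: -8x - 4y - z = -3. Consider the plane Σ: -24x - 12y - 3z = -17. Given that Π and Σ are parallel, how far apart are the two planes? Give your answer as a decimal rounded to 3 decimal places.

0.296

Rescale Σ by 1/3: -8x - 4y - z = -17/3. Then distance = |-3 − (-17/3)| / √81 ≈ 0.296.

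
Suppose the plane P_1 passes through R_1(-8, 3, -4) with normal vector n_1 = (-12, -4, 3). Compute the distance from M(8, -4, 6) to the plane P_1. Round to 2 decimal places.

P_1: n_1·r = n_1·R_1 gives -12x - 4y + 3z = 72.
n·M − d = (-12)·(8) + (-4)·(-4) + (3)·(6) − 72 = -134; |n| = √169.
Distance = |-134| / √169 = 134/√169 ≈ 10.31.

10.31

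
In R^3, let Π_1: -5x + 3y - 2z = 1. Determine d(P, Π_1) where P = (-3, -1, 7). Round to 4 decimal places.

n·P − d = (-5)·(-3) + (3)·(-1) + (-2)·(7) − 1 = -3; |n| = √38.
Distance = |-3| / √38 = 3/√38 ≈ 0.4867.

0.4867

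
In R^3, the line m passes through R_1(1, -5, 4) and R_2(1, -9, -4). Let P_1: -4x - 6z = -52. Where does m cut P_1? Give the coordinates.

A direction vector for m is R_2 − R_1 = (0, -4, -8).
Substitute r = (1, -5, 4) + t(0, -4, -8) into the plane: -28 + 48t = -52, so t = -1/2.
Intersection: (1, -5, 4) + (-1/2)·(0, -4, -8) = (1, -3, 8).

(1, -3, 8)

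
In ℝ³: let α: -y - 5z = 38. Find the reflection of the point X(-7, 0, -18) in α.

(-7, 4, 2)

λ = (n·X − d)/|n|² = (90 − 38)/26 = 2.
Reflection = X − 2λn = (-7, 0, -18) − 4·(0, -1, -5) = (-7, 4, 2).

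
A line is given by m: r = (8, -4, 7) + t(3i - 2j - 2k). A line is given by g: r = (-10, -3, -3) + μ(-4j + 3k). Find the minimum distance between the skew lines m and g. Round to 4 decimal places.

Common perpendicular direction n = (3, -2, -2) × (0, -4, 3) = (-14, -9, -12).
With w = (-10, -3, -3) − (8, -4, 7) = (-18, 1, -10), w · n = 363.
Distance = |w · n| / |n| = |363| / √421 ≈ 17.6915.

17.6915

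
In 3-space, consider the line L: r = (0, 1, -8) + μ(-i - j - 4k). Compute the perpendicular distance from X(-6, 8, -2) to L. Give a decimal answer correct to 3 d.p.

Taking (0, 1, -8) on L with direction v = (-1, -1, -4): w = X − (0, 1, -8) = (-6, 7, 6), and w × v = (-22, -30, 13).
Distance = |w × v| / |v| = √1553 / √18 ≈ 9.289.

9.289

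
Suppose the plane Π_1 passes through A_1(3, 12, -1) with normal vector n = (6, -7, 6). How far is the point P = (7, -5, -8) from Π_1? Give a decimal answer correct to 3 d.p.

9.182

Π_1: n·r = n·A_1 gives 6x - 7y + 6z = -72.
n·P − d = (6)·(7) + (-7)·(-5) + (6)·(-8) − (-72) = 101; |n| = √121.
Distance = |101| / √121 = 101/√121 ≈ 9.182.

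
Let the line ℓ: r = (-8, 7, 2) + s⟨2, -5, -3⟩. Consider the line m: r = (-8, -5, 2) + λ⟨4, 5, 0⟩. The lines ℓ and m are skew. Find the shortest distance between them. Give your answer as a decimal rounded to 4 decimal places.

Common perpendicular direction n = (2, -5, -3) × (4, 5, 0) = (15, -12, 30).
With w = (-8, -5, 2) − (-8, 7, 2) = (0, -12, 0), w · n = 144.
Distance = |w · n| / |n| = |144| / √1269 ≈ 4.0423.

4.0423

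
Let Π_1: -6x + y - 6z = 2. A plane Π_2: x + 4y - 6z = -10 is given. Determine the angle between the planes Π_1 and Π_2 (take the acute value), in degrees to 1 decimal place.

56.9

cos θ = |n₁·n₂| / (|n₁||n₂|) = |34| / (√73 · √53).
θ = arccos(0.54661) ≈ 56.9°.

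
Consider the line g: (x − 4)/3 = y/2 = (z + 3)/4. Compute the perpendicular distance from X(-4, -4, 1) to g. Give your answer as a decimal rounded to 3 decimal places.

9.337

g has direction (3, 2, 4) through (4, 0, -3).
Taking (4, 0, -3) on g with direction v = (3, 2, 4): w = X − (4, 0, -3) = (-8, -4, 4), and w × v = (-24, 44, -4).
Distance = |w × v| / |v| = √2528 / √29 ≈ 9.337.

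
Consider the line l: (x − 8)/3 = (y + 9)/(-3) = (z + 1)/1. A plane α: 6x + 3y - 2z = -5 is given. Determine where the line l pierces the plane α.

l has direction (3, -3, 1) through (8, -9, -1).
Substitute r = (8, -9, -1) + t(3, -3, 1) into the plane: 23 + 7t = -5, so t = -4.
Intersection: (8, -9, -1) + (-4)·(3, -3, 1) = (-4, 3, -5).

(-4, 3, -5)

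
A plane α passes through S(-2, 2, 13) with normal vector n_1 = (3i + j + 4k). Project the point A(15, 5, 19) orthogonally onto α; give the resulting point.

α: n_1·r = n_1·S gives 3x + y + 4z = 48.
Foot = A − λn with λ = (n·A − d)/|n|² = (126 − 48)/26 = 3.
Foot = (15, 5, 19) − 3·(3, 1, 4) = (6, 2, 7).

(6, 2, 7)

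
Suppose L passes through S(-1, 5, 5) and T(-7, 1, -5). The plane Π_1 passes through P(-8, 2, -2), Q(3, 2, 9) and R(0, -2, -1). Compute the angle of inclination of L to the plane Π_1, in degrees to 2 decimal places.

A direction vector for L is T − S = (-6, -4, -10).
PQ = (11, 0, 11), PR = (8, -4, 1); a normal to Π_1 is PQ × PR = (44, 77, -44).
Using P: Π_1 has equation 44x + 77y - 44z = -110.
sin θ = |n·v| / (|n||v|) = |-132| / (√9801 · √152) = 0.10815.
θ ≈ 6.21°.

6.21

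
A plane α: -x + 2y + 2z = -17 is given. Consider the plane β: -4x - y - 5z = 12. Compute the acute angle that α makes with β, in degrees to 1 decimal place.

cos θ = |n₁·n₂| / (|n₁||n₂|) = |-8| / (√9 · √42).
θ = arccos(0.41148) ≈ 65.7°.

65.7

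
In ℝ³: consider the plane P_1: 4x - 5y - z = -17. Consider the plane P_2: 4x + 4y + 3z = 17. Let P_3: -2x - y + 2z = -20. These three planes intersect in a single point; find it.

(2, 6, -5)

Solving the 3×3 linear system 4x - 5y - z = -17, 4x + 4y + 3z = 17, -2x - y + 2z = -20 (e.g. by elimination or Cramer's rule, determinant = 110) gives (2, 6, -5).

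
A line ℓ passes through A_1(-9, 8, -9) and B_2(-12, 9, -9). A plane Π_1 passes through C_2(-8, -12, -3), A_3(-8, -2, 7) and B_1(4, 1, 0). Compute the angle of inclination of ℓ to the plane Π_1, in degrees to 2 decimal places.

42.40

A direction vector for ℓ is B_2 − A_1 = (-3, 1, 0).
C_2A_3 = (0, 10, 10), C_2B_1 = (12, 13, 3); a normal to Π_1 is C_2A_3 × C_2B_1 = (-100, 120, -120).
Using C_2: Π_1 has equation -100x + 120y - 120z = -280.
sin θ = |n·v| / (|n||v|) = |420| / (√38800 · √10) = 0.67427.
θ ≈ 42.40°.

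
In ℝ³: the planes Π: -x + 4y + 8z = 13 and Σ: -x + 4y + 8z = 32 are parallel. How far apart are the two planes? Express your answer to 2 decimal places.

Same normal n = (-1, 4, 8) with |n| = √81; distance = |13 − 32| / |n| = 19/√81 ≈ 2.11.

2.11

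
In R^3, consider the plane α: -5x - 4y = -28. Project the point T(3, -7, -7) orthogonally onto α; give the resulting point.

(8, -3, -7)

Foot = T − λn with λ = (n·T − d)/|n|² = (13 − (-28))/41 = 1.
Foot = (3, -7, -7) − 1·(-5, -4, 0) = (8, -3, -7).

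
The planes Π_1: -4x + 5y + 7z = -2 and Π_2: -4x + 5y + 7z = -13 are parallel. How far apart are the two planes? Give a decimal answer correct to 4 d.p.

Same normal n = (-4, 5, 7) with |n| = √90; distance = |-2 − (-13)| / |n| = 11/√90 ≈ 1.1595.

1.1595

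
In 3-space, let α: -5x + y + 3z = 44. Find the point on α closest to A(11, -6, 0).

Foot = A − λn with λ = (n·A − d)/|n|² = (-61 − 44)/35 = -3.
Foot = (11, -6, 0) − (-3)·(-5, 1, 3) = (-4, -3, 9).

(-4, -3, 9)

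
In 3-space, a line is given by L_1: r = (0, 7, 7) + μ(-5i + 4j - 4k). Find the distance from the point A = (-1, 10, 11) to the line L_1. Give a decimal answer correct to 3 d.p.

Taking (0, 7, 7) on L_1 with direction v = (-5, 4, -4): w = A − (0, 7, 7) = (-1, 3, 4), and w × v = (-28, -24, 11).
Distance = |w × v| / |v| = √1481 / √57 ≈ 5.097.

5.097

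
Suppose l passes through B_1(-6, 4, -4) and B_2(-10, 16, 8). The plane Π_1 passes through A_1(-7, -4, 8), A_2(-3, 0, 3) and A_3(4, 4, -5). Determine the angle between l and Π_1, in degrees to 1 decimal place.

26.1

A direction vector for l is B_2 − B_1 = (-4, 12, 12).
A_1A_2 = (4, 4, -5), A_1A_3 = (11, 8, -13); a normal to Π_1 is A_1A_2 × A_1A_3 = (-12, -3, -12).
Using A_1: Π_1 has equation -12x - 3y - 12z = 0.
sin θ = |n·v| / (|n||v|) = |-132| / (√297 · √304) = 0.43930.
θ ≈ 26.1°.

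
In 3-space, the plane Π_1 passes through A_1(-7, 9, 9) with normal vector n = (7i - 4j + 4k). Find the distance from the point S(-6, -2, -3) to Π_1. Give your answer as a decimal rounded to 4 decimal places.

0.3333

Π_1: n·r = n·A_1 gives 7x - 4y + 4z = -49.
n·S − d = (7)·(-6) + (-4)·(-2) + (4)·(-3) − (-49) = 3; |n| = √81.
Distance = |3| / √81 = 3/√81 ≈ 0.3333.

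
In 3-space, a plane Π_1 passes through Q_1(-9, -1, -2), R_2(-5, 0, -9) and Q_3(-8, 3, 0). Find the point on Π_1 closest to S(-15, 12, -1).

(-7, 8, 3)

Q_1R_2 = (4, 1, -7), Q_1Q_3 = (1, 4, 2); a normal to Π_1 is Q_1R_2 × Q_1Q_3 = (30, -15, 15).
Using Q_1: Π_1 has equation 30x - 15y + 15z = -285.
Foot = S − λn with λ = (n·S − d)/|n|² = (-645 − (-285))/1350 = -4/15.
Foot = (-15, 12, -1) − (-4/15)·(30, -15, 15) = (-7, 8, 3).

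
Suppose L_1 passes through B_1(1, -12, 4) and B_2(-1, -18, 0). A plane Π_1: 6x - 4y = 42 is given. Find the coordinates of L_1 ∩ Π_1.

(3, -6, 8)

A direction vector for L_1 is B_2 − B_1 = (-2, -6, -4).
Substitute r = (1, -12, 4) + t(-2, -6, -4) into the plane: 54 + 12t = 42, so t = -1.
Intersection: (1, -12, 4) + (-1)·(-2, -6, -4) = (3, -6, 8).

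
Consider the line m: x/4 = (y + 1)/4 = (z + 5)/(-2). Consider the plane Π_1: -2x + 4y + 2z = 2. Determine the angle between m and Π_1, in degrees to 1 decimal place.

m has direction (4, 4, -2) through (0, -1, -5).
sin θ = |n·v| / (|n||v|) = |4| / (√24 · √36) = 0.13608.
θ ≈ 7.8°.

7.8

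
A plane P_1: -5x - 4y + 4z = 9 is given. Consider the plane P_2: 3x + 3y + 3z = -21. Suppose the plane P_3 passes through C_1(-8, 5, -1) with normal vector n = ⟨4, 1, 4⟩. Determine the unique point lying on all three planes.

P_3: n·r = n·C_1 gives 4x + y + 4z = -31.
Solving the 3×3 linear system -5x - 4y + 4z = 9, 3x + 3y + 3z = -21, 4x + y + 4z = -31 (e.g. by elimination or Cramer's rule, determinant = -81) gives (-5, 1, -3).

(-5, 1, -3)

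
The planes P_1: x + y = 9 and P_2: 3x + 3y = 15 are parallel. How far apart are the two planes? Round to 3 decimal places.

Rescale P_2 by 1/3: x + y = 5. Then distance = |9 − 5| / √2 ≈ 2.828.

2.828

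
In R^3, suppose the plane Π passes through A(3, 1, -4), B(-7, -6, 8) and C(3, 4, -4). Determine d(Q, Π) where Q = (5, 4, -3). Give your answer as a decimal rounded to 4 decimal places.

2.1766

AB = (-10, -7, 12), AC = (0, 3, 0); a normal to Π is AB × AC = (-36, 0, -30).
Using A: Π has equation -36x - 30z = 12.
n·Q − d = (-36)·(5) + (0)·(4) + (-30)·(-3) − 12 = -102; |n| = √2196.
Distance = |-102| / √2196 = 102/√2196 ≈ 2.1766.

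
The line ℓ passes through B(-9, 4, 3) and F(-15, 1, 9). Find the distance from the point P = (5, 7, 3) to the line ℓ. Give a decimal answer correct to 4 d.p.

A direction vector for ℓ is F − B = (-6, -3, 6).
Taking (-9, 4, 3) on ℓ with direction v = (-6, -3, 6): w = P − (-9, 4, 3) = (14, 3, 0), and w × v = (18, -84, -24).
Distance = |w × v| / |v| = √7956 / √81 ≈ 9.9107.

9.9107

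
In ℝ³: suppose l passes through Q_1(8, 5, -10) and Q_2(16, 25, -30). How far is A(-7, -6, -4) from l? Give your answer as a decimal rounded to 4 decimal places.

11.7087

A direction vector for l is Q_2 − Q_1 = (8, 20, -20).
Taking (8, 5, -10) on l with direction v = (8, 20, -20): w = A − (8, 5, -10) = (-15, -11, 6), and w × v = (100, -252, -212).
Distance = |w × v| / |v| = √118448 / √864 ≈ 11.7087.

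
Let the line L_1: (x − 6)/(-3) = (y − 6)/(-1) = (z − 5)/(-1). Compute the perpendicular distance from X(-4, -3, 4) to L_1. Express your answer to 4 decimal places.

L_1 has direction (-3, -1, -1) through (6, 6, 5).
Taking (6, 6, 5) on L_1 with direction v = (-3, -1, -1): w = X − (6, 6, 5) = (-10, -9, -1), and w × v = (8, -7, -17).
Distance = |w × v| / |v| = √402 / √11 ≈ 6.0453.

6.0453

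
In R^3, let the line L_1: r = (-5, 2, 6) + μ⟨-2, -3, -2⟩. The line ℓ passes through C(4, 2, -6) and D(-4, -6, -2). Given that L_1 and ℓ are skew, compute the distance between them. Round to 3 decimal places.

4.134

A direction vector for ℓ is D − C = (-8, -8, 4).
Common perpendicular direction n = (-2, -3, -2) × (-8, -8, 4) = (-28, 24, -8).
With w = (4, 2, -6) − (-5, 2, 6) = (9, 0, -12), w · n = -156.
Distance = |w · n| / |n| = |-156| / √1424 ≈ 4.134.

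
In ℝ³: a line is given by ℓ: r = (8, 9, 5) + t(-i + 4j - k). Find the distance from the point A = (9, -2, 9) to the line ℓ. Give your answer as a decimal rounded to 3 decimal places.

Taking (8, 9, 5) on ℓ with direction v = (-1, 4, -1): w = A − (8, 9, 5) = (1, -11, 4), and w × v = (-5, -3, -7).
Distance = |w × v| / |v| = √83 / √18 ≈ 2.147.

2.147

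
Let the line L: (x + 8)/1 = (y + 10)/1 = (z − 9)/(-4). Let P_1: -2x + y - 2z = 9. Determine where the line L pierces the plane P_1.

(-5, -7, -3)

L has direction (1, 1, -4) through (-8, -10, 9).
Substitute r = (-8, -10, 9) + t(1, 1, -4) into the plane: -12 + 7t = 9, so t = 3.
Intersection: (-8, -10, 9) + 3·(1, 1, -4) = (-5, -7, -3).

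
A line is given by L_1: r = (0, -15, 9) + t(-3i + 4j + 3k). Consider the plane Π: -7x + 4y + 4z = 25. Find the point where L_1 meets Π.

(-3, -11, 12)

Substitute r = (0, -15, 9) + t(-3, 4, 3) into the plane: -24 + 49t = 25, so t = 1.
Intersection: (0, -15, 9) + 1·(-3, 4, 3) = (-3, -11, 12).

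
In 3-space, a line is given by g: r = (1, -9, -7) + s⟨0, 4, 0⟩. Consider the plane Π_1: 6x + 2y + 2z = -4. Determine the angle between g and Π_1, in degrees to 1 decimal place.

17.5

sin θ = |n·v| / (|n||v|) = |8| / (√44 · √16) = 0.30151.
θ ≈ 17.5°.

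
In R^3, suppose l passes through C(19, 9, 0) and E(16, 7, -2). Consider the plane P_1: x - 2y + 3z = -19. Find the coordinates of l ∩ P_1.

A direction vector for l is E − C = (-3, -2, -2).
Substitute r = (19, 9, 0) + t(-3, -2, -2) into the plane: 1 + (-5)t = -19, so t = 4.
Intersection: (19, 9, 0) + 4·(-3, -2, -2) = (7, 1, -8).

(7, 1, -8)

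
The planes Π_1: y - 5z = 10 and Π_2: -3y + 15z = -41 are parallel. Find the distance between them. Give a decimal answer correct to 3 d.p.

0.719

Rescale Π_2 by 1/(-3): y - 5z = 41/3. Then distance = |10 − (41/3)| / √26 ≈ 0.719.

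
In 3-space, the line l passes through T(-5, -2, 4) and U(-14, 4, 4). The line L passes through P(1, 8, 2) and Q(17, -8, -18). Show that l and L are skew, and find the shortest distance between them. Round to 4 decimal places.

A direction vector for l is U − T = (-9, 6, 0).
A direction vector for L is Q − P = (16, -16, -20).
Common perpendicular direction n = (-9, 6, 0) × (16, -16, -20) = (-120, -180, 48).
With w = (1, 8, 2) − (-5, -2, 4) = (6, 10, -2), w · n = -2616.
Since n ≠ 0 the lines are not parallel, and w · n = -2616 ≠ 0 so they do not intersect; hence they are skew.
Distance = |w · n| / |n| = |-2616| / √49104 ≈ 11.8054.

11.8054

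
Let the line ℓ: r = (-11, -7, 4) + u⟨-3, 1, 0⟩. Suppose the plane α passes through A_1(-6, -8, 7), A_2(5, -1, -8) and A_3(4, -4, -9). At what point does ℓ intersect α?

(-5, -9, 4)

A_1A_2 = (11, 7, -15), A_1A_3 = (10, 4, -16); a normal to α is A_1A_2 × A_1A_3 = (-52, 26, -26).
Using A_1: α has equation -52x + 26y - 26z = -78.
Substitute r = (-11, -7, 4) + t(-3, 1, 0) into the plane: 286 + 182t = -78, so t = -2.
Intersection: (-11, -7, 4) + (-2)·(-3, 1, 0) = (-5, -9, 4).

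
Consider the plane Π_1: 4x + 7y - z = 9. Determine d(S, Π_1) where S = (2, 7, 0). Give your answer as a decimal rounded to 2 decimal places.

n·S − d = (4)·(2) + (7)·(7) + (-1)·(0) − 9 = 48; |n| = √66.
Distance = |48| / √66 = 48/√66 ≈ 5.91.

5.91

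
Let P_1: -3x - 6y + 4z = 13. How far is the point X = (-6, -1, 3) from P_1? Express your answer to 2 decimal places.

2.94

n·X − d = (-3)·(-6) + (-6)·(-1) + (4)·(3) − 13 = 23; |n| = √61.
Distance = |23| / √61 = 23/√61 ≈ 2.94.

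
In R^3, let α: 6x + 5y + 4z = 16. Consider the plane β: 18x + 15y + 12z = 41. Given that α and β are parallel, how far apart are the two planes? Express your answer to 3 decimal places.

0.266

Rescale β by 1/3: 6x + 5y + 4z = 41/3. Then distance = |16 − (41/3)| / √77 ≈ 0.266.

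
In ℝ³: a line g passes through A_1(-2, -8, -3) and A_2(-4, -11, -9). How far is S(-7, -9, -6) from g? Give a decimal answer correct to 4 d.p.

A direction vector for g is A_2 − A_1 = (-2, -3, -6).
Taking (-2, -8, -3) on g with direction v = (-2, -3, -6): w = S − (-2, -8, -3) = (-5, -1, -3), and w × v = (-3, -24, 13).
Distance = |w × v| / |v| = √754 / √49 ≈ 3.9227.

3.9227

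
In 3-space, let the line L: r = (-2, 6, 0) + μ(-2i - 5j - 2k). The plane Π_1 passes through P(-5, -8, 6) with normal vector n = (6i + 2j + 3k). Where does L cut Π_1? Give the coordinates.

Π_1: n·r = n·P gives 6x + 2y + 3z = -28.
Substitute r = (-2, 6, 0) + t(-2, -5, -2) into the plane: 0 + (-28)t = -28, so t = 1.
Intersection: (-2, 6, 0) + 1·(-2, -5, -2) = (-4, 1, -2).

(-4, 1, -2)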